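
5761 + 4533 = 10294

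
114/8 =57/4  =  14.25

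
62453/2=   62453/2 = 31226.50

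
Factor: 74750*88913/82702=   3323123375/41351=5^3*11^1*13^1*23^1 *59^1*137^1*41351^(- 1)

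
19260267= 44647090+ - 25386823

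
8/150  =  4/75=0.05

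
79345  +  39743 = 119088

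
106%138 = 106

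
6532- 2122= 4410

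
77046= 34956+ 42090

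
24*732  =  17568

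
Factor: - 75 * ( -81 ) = 6075 = 3^5*5^2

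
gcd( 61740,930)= 30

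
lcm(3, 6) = 6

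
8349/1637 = 5 + 164/1637 = 5.10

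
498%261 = 237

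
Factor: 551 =19^1 * 29^1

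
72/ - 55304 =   -  1 + 6904/6913 = - 0.00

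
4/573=4/573 = 0.01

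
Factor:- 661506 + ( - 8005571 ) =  - 1567^1*5531^1 = - 8667077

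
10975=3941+7034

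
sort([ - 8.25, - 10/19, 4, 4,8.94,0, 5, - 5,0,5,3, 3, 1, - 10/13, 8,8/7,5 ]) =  [ - 8.25 , - 5,  -  10/13, - 10/19,0,0, 1, 8/7, 3,  3,  4 , 4,5, 5,5,8,  8.94]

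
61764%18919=5007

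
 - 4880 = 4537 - 9417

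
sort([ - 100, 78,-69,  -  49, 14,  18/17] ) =[ -100 , - 69, - 49,18/17,14,  78 ] 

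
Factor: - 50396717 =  - 7^1*149^1 *211^1*229^1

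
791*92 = 72772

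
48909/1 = 48909 = 48909.00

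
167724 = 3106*54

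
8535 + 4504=13039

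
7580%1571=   1296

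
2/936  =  1/468 = 0.00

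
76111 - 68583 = 7528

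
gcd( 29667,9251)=319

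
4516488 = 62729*72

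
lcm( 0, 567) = 0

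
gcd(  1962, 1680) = 6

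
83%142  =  83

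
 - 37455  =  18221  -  55676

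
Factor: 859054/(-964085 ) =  - 2^1*  5^(  -  1 ) * 7^1*43^1 * 1427^1*192817^ (  -  1 )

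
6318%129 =126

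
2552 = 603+1949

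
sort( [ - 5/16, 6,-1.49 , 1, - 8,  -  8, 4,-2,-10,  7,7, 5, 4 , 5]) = [ - 10,-8,-8, - 2, - 1.49 ,-5/16, 1,4, 4,5 , 5,6, 7, 7]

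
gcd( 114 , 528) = 6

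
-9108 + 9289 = 181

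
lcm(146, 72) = 5256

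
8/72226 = 4/36113 = 0.00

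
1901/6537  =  1901/6537= 0.29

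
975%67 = 37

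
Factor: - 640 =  - 2^7*5^1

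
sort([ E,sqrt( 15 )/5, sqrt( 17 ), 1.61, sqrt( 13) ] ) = [sqrt (15) /5, 1.61,E, sqrt(13 ), sqrt( 17) ]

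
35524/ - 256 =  - 8881/64 = - 138.77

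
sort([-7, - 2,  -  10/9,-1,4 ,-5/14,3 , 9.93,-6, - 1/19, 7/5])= [  -  7,-6, - 2 , - 10/9 ,-1 , - 5/14, - 1/19, 7/5, 3,4, 9.93 ] 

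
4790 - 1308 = 3482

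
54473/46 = 1184 + 9/46 = 1184.20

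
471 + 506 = 977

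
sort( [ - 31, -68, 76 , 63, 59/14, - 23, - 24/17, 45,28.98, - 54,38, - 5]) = [ - 68, - 54, - 31,- 23, - 5  ,- 24/17,59/14,28.98,38,45,63, 76]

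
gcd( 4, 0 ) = 4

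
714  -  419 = 295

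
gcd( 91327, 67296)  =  1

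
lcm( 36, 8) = 72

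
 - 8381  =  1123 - 9504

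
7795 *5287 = 41212165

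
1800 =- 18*( - 100)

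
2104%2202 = 2104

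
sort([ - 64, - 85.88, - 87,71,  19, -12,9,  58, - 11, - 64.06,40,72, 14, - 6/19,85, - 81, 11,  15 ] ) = [ - 87, - 85.88, - 81,-64.06, - 64,-12, - 11, -6/19, 9,  11, 14,15 , 19,40,58, 71,72,85 ] 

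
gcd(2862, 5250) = 6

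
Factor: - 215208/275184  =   -61/78 = - 2^(- 1)*3^(-1 )*13^( - 1 )*61^1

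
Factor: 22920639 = 3^1*7^1*1091459^1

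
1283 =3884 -2601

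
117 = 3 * 39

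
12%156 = 12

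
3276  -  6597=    - 3321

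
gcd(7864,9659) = 1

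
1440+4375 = 5815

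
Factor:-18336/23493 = -2^5* 41^ (-1) = - 32/41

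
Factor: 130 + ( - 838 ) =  - 708 = - 2^2*3^1*59^1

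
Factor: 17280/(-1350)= - 2^6*5^( - 1 ) = - 64/5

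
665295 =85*7827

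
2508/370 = 6 + 144/185= 6.78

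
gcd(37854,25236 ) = 12618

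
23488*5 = 117440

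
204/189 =1 + 5/63 = 1.08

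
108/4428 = 1/41 = 0.02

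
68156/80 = 17039/20 = 851.95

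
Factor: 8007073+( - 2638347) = 5368726  =  2^1*11^1*244033^1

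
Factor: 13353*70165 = 3^1*5^1*4451^1*14033^1 = 936913245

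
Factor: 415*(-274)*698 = - 2^2*5^1*83^1*137^1*349^1 = - 79369580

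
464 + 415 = 879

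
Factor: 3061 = 3061^1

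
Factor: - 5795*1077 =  - 6241215= - 3^1  *5^1*19^1*61^1*359^1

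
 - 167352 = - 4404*38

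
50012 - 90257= - 40245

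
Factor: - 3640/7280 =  - 2^(-1) = - 1/2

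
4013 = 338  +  3675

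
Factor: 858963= 3^1  *  7^1*40903^1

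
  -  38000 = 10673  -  48673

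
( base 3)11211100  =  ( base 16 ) DBF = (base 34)31h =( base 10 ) 3519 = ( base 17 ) c30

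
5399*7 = 37793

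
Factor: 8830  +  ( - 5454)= 3376 = 2^4* 211^1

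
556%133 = 24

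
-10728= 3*( - 3576)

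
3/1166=3/1166 = 0.00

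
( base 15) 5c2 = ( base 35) 12C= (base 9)1712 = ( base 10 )1307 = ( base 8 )2433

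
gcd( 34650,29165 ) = 5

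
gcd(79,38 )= 1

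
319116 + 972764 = 1291880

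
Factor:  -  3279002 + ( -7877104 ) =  - 2^1*3^1*13^1*157^1*911^1=- 11156106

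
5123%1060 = 883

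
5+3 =8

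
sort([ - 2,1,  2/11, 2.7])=[ - 2, 2/11,1,2.7]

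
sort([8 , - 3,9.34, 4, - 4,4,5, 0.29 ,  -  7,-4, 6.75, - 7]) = [ - 7,-7,  -  4, - 4, - 3,0.29,4, 4  ,  5,  6.75,8,9.34]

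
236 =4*59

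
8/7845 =8/7845 = 0.00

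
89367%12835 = 12357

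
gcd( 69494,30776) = 2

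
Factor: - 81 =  - 3^4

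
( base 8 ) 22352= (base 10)9450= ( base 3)110222000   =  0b10010011101010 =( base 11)7111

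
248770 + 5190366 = 5439136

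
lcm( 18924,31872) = 605568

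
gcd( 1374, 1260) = 6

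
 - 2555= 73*( - 35 )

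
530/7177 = 530/7177 = 0.07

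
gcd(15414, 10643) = 367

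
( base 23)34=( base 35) 23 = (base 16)49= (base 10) 73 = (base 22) 37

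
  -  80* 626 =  - 50080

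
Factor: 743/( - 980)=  - 2^ (- 2)*5^( - 1 )*7^( - 2) *743^1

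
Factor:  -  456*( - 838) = 382128  =  2^4*3^1*19^1*419^1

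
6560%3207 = 146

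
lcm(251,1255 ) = 1255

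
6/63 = 2/21 = 0.10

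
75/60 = 1 + 1/4 = 1.25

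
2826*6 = 16956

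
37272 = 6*6212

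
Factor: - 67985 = -5^1*13597^1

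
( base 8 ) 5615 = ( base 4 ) 232031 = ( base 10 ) 2957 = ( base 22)629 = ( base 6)21405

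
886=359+527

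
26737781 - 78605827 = -51868046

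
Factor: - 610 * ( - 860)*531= 2^3 * 3^2*5^2* 43^1*59^1*61^1 = 278562600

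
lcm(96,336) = 672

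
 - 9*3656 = -32904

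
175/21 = 8 + 1/3 = 8.33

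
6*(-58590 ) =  - 351540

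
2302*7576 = 17439952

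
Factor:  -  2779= - 7^1 * 397^1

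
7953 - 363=7590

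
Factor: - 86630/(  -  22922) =5^1* 73^( - 1 ) * 157^(-1)*8663^1 = 43315/11461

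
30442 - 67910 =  - 37468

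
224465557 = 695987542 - 471521985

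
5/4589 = 5/4589 = 0.00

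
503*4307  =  2166421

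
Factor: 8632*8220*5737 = 407069064480 = 2^5 * 3^1  *5^1*13^1 * 83^1*137^1*5737^1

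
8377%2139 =1960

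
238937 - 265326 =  - 26389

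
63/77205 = 21/25735 = 0.00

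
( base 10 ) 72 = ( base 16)48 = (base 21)39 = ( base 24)30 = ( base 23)33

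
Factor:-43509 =-3^1*14503^1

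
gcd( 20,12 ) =4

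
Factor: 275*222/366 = 5^2*11^1 * 37^1* 61^(-1)  =  10175/61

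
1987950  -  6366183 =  - 4378233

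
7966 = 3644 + 4322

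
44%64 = 44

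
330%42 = 36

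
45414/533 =85 + 109/533 = 85.20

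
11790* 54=636660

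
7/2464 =1/352= 0.00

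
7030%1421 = 1346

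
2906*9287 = 26988022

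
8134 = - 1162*( - 7)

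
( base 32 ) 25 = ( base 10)69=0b1000101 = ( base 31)27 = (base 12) 59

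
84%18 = 12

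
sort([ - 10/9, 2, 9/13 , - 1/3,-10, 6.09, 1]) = [-10, -10/9,- 1/3,9/13, 1, 2, 6.09 ]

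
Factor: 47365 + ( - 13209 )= 2^2*8539^1 = 34156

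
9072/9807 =432/467 = 0.93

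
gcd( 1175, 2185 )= 5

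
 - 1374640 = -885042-489598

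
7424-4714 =2710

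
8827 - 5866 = 2961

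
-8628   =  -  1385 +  -7243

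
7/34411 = 7/34411  =  0.00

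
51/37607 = 51/37607=0.00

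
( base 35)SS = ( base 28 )180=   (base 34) tm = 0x3F0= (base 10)1008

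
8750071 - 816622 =7933449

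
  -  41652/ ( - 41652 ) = 1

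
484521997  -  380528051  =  103993946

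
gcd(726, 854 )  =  2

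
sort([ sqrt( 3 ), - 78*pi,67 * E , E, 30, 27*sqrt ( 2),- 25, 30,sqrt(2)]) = [-78  *pi, - 25, sqrt( 2),sqrt(3), E, 30, 30,27*sqrt( 2), 67*E ]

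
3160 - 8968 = - 5808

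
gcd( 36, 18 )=18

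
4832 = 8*604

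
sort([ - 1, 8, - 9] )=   [ - 9, - 1,8] 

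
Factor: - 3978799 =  - 11^1*17^1*21277^1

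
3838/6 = 1919/3 =639.67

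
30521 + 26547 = 57068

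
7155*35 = 250425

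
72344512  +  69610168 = 141954680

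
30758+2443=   33201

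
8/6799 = 8/6799 = 0.00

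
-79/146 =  - 79/146=-0.54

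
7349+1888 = 9237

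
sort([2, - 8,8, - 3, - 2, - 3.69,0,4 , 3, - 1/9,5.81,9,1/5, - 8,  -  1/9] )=[- 8, - 8, - 3.69,-3, - 2,- 1/9,  -  1/9,0,1/5,2,  3,4,5.81, 8,9 ]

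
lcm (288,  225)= 7200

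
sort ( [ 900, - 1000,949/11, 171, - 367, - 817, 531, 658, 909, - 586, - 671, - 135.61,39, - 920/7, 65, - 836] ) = [ - 1000, - 836, - 817, - 671, - 586,-367, - 135.61, - 920/7 , 39, 65, 949/11, 171,531, 658, 900,909 ] 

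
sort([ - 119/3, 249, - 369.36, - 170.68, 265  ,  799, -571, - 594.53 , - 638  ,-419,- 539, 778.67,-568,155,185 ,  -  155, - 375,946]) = [ - 638, - 594.53,-571, - 568, - 539,-419  , - 375 , - 369.36, - 170.68,-155 ,  -  119/3,155, 185, 249, 265,778.67,799 , 946 ]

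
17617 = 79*223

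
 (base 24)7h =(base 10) 185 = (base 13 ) 113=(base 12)135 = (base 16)b9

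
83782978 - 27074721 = 56708257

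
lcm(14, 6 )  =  42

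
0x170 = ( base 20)I8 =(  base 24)F8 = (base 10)368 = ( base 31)br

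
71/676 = 71/676 = 0.11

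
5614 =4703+911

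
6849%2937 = 975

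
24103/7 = 3443 + 2/7= 3443.29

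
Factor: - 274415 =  - 5^1 * 71^1 * 773^1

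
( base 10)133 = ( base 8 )205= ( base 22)61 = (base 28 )4L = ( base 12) B1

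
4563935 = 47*97105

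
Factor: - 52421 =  - 19^1*31^1 * 89^1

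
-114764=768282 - 883046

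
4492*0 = 0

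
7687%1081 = 120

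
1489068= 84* 17727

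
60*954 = 57240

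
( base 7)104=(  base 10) 53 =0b110101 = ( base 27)1q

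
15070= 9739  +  5331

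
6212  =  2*3106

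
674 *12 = 8088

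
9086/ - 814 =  - 413/37 = - 11.16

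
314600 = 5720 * 55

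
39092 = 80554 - 41462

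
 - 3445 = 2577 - 6022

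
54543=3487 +51056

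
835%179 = 119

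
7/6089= 7/6089 = 0.00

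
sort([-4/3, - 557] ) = [-557, - 4/3 ]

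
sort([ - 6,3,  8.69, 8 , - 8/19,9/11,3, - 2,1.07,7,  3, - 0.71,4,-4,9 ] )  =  [ - 6, - 4, - 2,-0.71, - 8/19,9/11, 1.07,  3,3, 3,4,7,8,8.69,9]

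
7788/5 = 7788/5=1557.60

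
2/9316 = 1/4658 = 0.00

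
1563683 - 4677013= - 3113330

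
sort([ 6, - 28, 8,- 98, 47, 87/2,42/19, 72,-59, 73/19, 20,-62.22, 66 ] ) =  [ - 98, - 62.22, - 59 ,-28, 42/19, 73/19, 6, 8, 20,87/2,  47, 66,  72]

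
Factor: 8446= 2^1*41^1*103^1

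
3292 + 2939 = 6231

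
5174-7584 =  - 2410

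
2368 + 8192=10560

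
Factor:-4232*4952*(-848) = 17771420672 = 2^10*23^2 * 53^1*619^1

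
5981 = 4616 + 1365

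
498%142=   72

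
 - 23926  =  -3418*7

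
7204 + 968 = 8172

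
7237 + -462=6775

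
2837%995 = 847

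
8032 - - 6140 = 14172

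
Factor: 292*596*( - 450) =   -  2^5 * 3^2*5^2 * 73^1*149^1=- 78314400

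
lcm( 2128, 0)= 0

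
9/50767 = 9/50767 = 0.00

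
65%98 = 65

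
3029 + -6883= - 3854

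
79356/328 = 19839/82 = 241.94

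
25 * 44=1100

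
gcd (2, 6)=2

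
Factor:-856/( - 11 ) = 2^3*11^( - 1)*107^1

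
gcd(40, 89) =1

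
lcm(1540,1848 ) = 9240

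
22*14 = 308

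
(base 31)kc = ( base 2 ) 1001111000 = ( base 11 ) 525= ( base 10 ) 632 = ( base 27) nb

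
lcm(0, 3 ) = 0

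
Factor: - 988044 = -2^2*3^1*137^1*601^1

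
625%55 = 20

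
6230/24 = 3115/12 = 259.58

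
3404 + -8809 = -5405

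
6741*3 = 20223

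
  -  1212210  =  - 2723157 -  - 1510947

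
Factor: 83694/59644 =87/62 = 2^( - 1)*3^1*29^1*31^( - 1) 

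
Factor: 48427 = 79^1*613^1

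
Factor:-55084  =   - 2^2*47^1*293^1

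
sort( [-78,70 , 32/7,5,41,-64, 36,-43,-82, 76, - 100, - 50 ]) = [-100 ,- 82, - 78,-64, - 50,-43,32/7 , 5 , 36,41, 70, 76 ]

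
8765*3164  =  27732460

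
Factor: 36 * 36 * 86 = 2^5*3^4* 43^1= 111456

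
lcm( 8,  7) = 56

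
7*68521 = 479647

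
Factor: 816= 2^4*3^1* 17^1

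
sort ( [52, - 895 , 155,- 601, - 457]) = [ - 895, - 601,- 457, 52,155] 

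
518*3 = 1554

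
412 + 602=1014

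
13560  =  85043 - 71483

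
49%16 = 1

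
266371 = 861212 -594841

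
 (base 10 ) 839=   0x347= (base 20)21j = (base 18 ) 2ab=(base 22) 1g3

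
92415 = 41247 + 51168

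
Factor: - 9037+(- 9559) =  - 2^2 * 4649^1 = - 18596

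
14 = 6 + 8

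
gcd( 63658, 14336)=14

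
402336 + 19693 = 422029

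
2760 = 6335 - 3575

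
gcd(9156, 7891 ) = 1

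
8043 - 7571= 472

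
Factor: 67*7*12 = 5628= 2^2*3^1*7^1*67^1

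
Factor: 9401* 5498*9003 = 2^1*3^1 * 7^1*17^1* 79^1*2749^1*3001^1 = 465335342094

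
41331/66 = 13777/22 = 626.23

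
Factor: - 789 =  - 3^1*263^1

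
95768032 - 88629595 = 7138437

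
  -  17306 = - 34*509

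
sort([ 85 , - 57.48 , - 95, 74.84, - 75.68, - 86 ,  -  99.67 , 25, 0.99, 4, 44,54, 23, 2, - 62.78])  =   [-99.67, - 95, - 86 , - 75.68,  -  62.78, - 57.48 , 0.99,2,4 , 23 , 25 , 44,54, 74.84, 85 ]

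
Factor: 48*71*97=2^4*3^1*71^1*97^1  =  330576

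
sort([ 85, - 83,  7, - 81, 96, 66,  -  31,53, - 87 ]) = [ - 87, - 83, - 81, - 31, 7, 53, 66 , 85, 96] 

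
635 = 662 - 27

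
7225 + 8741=15966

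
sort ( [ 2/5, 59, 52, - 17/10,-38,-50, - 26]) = [ - 50, - 38, - 26, - 17/10,2/5,52 , 59 ] 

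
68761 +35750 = 104511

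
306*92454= 28290924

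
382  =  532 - 150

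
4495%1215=850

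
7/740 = 7/740 = 0.01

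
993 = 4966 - 3973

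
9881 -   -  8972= 18853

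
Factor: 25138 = 2^1*12569^1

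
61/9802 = 61/9802 = 0.01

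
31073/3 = 31073/3 = 10357.67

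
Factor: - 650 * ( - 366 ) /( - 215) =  - 2^2 * 3^1 *5^1 * 13^1 * 43^( - 1) * 61^1 = - 47580/43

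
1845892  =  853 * 2164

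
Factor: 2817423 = 3^4 * 7^1* 4969^1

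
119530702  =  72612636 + 46918066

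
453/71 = 453/71=6.38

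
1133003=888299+244704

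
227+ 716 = 943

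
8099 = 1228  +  6871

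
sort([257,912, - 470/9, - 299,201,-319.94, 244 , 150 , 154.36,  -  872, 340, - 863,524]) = [ - 872, - 863, -319.94,-299, - 470/9 , 150 , 154.36,201 , 244, 257, 340,524, 912]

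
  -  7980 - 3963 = -11943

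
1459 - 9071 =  - 7612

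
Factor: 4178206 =2^1*47^1*44449^1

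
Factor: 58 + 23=3^4  =  81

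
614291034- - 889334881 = 1503625915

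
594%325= 269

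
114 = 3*38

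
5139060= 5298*970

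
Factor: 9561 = 3^1*3187^1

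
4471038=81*55198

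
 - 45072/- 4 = 11268 + 0/1 = 11268.00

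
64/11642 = 32/5821 = 0.01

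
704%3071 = 704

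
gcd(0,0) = 0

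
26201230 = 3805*6886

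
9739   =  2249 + 7490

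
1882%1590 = 292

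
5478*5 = 27390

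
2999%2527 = 472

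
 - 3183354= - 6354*501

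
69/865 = 69/865 = 0.08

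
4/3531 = 4/3531 = 0.00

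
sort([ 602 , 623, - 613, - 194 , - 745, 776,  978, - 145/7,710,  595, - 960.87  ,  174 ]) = [  -  960.87 , - 745, - 613,- 194 , - 145/7,174, 595 , 602, 623 , 710, 776,978 ]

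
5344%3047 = 2297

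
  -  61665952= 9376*( - 6577)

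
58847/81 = 726+41/81 = 726.51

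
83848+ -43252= 40596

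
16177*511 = 8266447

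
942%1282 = 942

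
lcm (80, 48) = 240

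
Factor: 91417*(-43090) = -2^1*5^1*31^1*113^1 * 139^1*809^1 = - 3939158530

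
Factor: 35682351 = 3^1 *11894117^1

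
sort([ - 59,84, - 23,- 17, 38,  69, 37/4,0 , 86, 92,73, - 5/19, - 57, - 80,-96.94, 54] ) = [-96.94, - 80, - 59,-57, - 23,-17, - 5/19,0, 37/4, 38 , 54,69 , 73,84, 86, 92 ] 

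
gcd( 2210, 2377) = 1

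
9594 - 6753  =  2841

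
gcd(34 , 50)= 2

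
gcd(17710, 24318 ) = 14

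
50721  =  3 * 16907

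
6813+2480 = 9293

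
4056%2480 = 1576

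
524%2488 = 524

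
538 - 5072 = - 4534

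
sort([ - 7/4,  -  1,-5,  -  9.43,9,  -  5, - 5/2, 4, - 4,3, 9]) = [-9.43, - 5, - 5,-4, - 5/2,-7/4, - 1, 3, 4, 9, 9]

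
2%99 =2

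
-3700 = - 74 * 50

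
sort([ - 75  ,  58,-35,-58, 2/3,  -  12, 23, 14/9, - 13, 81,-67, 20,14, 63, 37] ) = [-75, - 67, - 58, - 35,-13, - 12, 2/3, 14/9,14, 20, 23,37,58,  63, 81 ] 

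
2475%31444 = 2475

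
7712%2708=2296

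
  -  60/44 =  - 2+7/11  =  -1.36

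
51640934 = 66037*782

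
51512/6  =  8585 + 1/3 = 8585.33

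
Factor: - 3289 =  - 11^1*13^1*23^1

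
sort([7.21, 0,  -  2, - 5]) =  [ - 5, - 2, 0, 7.21] 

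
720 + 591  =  1311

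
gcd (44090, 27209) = 1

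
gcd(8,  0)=8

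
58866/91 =58866/91  =  646.88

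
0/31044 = 0 = 0.00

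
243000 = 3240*75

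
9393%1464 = 609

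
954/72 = 53/4 = 13.25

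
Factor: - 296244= - 2^2 * 3^3*13^1* 211^1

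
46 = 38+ 8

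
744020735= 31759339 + 712261396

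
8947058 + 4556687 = 13503745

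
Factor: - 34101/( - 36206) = 2^( - 1 ) * 3^4*43^(  -  1 ) = 81/86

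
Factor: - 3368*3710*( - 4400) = 54979232000 = 2^8* 5^3*7^1*11^1*53^1*421^1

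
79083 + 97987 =177070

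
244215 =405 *603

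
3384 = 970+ 2414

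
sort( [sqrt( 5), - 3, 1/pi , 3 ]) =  [ - 3,  1/pi,sqrt(5 ),3]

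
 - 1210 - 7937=  -  9147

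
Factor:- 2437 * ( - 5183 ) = 71^1*73^1*2437^1= 12630971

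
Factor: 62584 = 2^3*7823^1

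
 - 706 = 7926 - 8632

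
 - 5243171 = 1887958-7131129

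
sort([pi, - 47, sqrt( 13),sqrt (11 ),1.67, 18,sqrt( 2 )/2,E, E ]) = [ - 47,sqrt( 2) /2,1.67,E,E,pi,sqrt( 11), sqrt( 13),18]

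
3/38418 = 1/12806  =  0.00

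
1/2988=1/2988 = 0.00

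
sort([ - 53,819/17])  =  [-53,  819/17]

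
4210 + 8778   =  12988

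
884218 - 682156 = 202062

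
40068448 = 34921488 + 5146960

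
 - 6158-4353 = - 10511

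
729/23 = 31 + 16/23 = 31.70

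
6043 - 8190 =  - 2147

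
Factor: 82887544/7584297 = 2^3* 3^( - 1)*7^(  -  1)*37^( - 1) * 43^ ( - 1) * 227^(-1) * 307^1 * 33749^1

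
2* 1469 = 2938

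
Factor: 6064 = 2^4*379^1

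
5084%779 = 410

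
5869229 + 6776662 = 12645891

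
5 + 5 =10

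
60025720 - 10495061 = 49530659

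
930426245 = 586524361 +343901884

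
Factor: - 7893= - 3^2*877^1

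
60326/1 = 60326  =  60326.00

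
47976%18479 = 11018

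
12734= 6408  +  6326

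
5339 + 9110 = 14449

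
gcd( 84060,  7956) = 36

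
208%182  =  26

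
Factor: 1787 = 1787^1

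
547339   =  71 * 7709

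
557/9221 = 557/9221 = 0.06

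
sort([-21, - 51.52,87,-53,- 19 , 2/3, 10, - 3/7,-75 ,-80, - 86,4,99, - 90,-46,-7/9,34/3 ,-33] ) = [- 90, -86 ,-80, - 75, - 53, - 51.52,-46,-33,-21,-19,-7/9 , -3/7,2/3,4,  10, 34/3,87,99]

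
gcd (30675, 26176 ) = 409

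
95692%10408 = 2020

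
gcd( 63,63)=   63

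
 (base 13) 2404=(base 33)4LP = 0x13D2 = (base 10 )5074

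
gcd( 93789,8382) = 3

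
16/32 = 1/2 = 0.50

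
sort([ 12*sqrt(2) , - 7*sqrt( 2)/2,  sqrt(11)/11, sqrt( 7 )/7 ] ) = [ - 7 * sqrt(2) /2, sqrt (11)/11,sqrt( 7 ) /7, 12 * sqrt ( 2)]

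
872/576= 1 + 37/72= 1.51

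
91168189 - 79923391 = 11244798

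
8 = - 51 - -59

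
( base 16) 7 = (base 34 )7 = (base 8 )7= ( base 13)7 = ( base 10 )7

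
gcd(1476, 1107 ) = 369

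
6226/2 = 3113 = 3113.00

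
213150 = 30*7105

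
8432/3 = 8432/3 = 2810.67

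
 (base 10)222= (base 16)DE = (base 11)192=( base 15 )EC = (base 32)6U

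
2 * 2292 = 4584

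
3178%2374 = 804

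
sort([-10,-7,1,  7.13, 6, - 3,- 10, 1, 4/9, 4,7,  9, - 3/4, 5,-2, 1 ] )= [ - 10 , - 10, - 7,-3, - 2,  -  3/4, 4/9,1,1,  1,4, 5, 6, 7, 7.13,9 ]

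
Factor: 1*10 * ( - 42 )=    - 420 = - 2^2*3^1*5^1*7^1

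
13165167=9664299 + 3500868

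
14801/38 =389 + 1/2 = 389.50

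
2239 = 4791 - 2552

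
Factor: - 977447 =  -977447^1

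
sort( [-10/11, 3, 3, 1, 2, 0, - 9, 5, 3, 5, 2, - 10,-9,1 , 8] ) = [ - 10 , - 9, - 9,-10/11, 0,1,1,2, 2, 3, 3,  3, 5 , 5, 8]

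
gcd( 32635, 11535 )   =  5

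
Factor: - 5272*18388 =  - 96941536=- 2^5*659^1*4597^1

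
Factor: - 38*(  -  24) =912 = 2^4*3^1*19^1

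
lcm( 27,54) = 54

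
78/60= 13/10= 1.30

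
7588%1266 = 1258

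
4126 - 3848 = 278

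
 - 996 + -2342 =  - 3338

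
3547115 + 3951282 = 7498397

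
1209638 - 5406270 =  - 4196632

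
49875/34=49875/34=1466.91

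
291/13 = 291/13 = 22.38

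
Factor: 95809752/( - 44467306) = - 47904876/22233653 = -  2^2*3^2*13^( - 1 )* 271^( - 1 )*6311^( - 1 )*1330691^1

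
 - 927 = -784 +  - 143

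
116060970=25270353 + 90790617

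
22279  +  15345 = 37624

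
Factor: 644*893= 2^2*7^1*19^1*23^1*47^1 = 575092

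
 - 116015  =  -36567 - 79448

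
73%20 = 13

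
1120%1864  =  1120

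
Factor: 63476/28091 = 9068/4013=2^2 * 2267^1*4013^( - 1 ) 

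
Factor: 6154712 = 2^3 * 769339^1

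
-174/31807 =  - 1 + 31633/31807 = - 0.01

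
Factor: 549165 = 3^1*5^1*  31^1*1181^1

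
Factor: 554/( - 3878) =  - 7^ ( - 1)  =  - 1/7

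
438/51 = 8+10/17 = 8.59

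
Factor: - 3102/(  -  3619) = 6/7=2^1*3^1*7^( - 1) 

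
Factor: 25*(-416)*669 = - 2^5*3^1*5^2*13^1*223^1 = - 6957600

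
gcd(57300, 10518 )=6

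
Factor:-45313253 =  - 45313253^1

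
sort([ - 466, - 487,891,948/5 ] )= [ - 487,- 466,948/5,891]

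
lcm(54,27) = 54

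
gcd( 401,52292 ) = 1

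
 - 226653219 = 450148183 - 676801402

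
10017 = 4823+5194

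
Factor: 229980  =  2^2*3^1 * 5^1*3833^1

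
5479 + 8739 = 14218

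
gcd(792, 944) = 8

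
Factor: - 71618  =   - 2^1*35809^1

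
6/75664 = 3/37832 = 0.00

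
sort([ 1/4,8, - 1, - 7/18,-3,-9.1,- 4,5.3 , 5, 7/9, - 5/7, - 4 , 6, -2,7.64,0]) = [ - 9.1,  -  4,-4, -3, - 2 , - 1, - 5/7 ,  -  7/18,0,1/4,7/9,5,5.3,6,7.64,  8]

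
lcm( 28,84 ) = 84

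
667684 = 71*9404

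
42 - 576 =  - 534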